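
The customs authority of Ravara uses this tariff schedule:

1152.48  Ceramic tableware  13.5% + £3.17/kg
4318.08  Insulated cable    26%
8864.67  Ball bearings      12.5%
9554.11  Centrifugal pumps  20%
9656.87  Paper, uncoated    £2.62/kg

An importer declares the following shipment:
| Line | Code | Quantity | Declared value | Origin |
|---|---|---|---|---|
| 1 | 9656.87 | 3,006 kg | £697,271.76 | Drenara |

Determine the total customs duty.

£7,875.72

Line 1 (9656.87, Drenara, 3,006 kg, £697,271.76):
Base rate for 9656.87 is £2.62/kg.
Duty = 3,006 × £2.62 = £7,875.72.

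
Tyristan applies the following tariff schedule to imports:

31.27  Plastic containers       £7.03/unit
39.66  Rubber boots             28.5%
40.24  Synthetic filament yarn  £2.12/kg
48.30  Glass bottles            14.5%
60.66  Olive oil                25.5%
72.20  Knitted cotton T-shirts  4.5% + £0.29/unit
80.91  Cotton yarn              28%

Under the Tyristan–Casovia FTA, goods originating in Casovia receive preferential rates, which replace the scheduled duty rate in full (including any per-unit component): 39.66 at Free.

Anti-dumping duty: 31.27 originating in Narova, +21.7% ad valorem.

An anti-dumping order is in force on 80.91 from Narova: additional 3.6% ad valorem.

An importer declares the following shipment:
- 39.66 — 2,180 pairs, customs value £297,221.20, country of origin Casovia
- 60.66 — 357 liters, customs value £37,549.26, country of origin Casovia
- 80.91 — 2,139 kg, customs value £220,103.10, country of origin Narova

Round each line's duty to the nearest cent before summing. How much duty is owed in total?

£79,127.64

Line 1 (39.66, Casovia, 2,180 pairs, £297,221.20):
Base rate for 39.66 is 28.5%.
Origin Casovia qualifies under the Tyristan–Casovia agreement and 39.66 is covered: preferential rate Free applies instead.
Duty = £297,221.20 × 0% = £0.00.
Line 2 (60.66, Casovia, 357 liters, £37,549.26):
Base rate for 60.66 is 25.5%.
Origin Casovia is the FTA partner but 60.66 is not on the preference list; base rate stands.
Duty = £37,549.26 × 25.5% = £9,575.06.
Line 3 (80.91, Narova, 2,139 kg, £220,103.10):
Base rate for 80.91 is 28%.
Additional duty on 80.91 from Narova: +3.6%. Applied ad valorem rate: 28% + 3.6% = 31.6%.
Duty = £220,103.10 × 31.6% = £69,552.58.
Total = £0.00 + £9,575.06 + £69,552.58 = £79,127.64.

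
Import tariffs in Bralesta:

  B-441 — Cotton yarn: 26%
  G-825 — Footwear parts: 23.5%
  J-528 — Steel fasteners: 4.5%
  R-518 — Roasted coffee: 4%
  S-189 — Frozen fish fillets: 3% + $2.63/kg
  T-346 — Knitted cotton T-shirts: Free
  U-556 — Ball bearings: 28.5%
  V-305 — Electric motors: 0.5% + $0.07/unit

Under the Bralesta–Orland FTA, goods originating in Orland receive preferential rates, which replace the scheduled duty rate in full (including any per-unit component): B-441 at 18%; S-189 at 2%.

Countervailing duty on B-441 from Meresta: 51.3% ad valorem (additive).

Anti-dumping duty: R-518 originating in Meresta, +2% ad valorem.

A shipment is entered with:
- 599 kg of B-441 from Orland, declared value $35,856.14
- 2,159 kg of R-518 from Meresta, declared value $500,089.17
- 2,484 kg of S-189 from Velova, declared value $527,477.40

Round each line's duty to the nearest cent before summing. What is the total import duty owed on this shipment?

Line 1 (B-441, Orland, 599 kg, $35,856.14):
Base rate for B-441 is 26%.
Origin Orland qualifies under the Bralesta–Orland agreement and B-441 is covered: preferential rate 18% applies instead.
The additional-duty order on B-441 targets Meresta, not Orland; it does not apply.
Duty = $35,856.14 × 18% = $6,454.11.
Line 2 (R-518, Meresta, 2,159 kg, $500,089.17):
Base rate for R-518 is 4%.
Additional duty on R-518 from Meresta: +2%. Applied ad valorem rate: 4% + 2% = 6%.
Duty = $500,089.17 × 6% = $30,005.35.
Line 3 (S-189, Velova, 2,484 kg, $527,477.40):
Base rate for S-189 is 3% + $2.63/kg.
S-189 has an FTA preferential rate, but origin Velova is not Orland; base rate stands.
Duty = $527,477.40 × 3% + 2,484 × $2.63 = $22,357.24.
Total = $6,454.11 + $30,005.35 + $22,357.24 = $58,816.70.

$58,816.70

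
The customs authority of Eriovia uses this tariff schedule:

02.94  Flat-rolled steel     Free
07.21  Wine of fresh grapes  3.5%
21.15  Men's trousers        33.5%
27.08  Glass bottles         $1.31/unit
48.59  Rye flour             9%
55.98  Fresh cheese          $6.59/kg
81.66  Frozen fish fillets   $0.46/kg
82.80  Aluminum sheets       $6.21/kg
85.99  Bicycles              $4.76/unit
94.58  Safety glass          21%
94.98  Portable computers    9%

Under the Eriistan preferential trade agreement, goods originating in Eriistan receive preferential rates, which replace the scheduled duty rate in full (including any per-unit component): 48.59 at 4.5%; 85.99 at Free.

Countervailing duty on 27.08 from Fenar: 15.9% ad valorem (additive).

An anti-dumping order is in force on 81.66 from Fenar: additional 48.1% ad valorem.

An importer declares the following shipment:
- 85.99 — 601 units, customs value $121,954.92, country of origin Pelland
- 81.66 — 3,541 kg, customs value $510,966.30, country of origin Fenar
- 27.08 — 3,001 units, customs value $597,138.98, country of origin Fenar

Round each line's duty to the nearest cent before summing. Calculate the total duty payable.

$349,140.82

Line 1 (85.99, Pelland, 601 units, $121,954.92):
Base rate for 85.99 is $4.76/unit.
85.99 has an FTA preferential rate, but origin Pelland is not Eriistan; base rate stands.
Duty = 601 × $4.76 = $2,860.76.
Line 2 (81.66, Fenar, 3,541 kg, $510,966.30):
Base rate for 81.66 is $0.46/kg.
Additional duty on 81.66 from Fenar: +48.1% ad valorem. Applied ad valorem rate = 48.1%.
Duty = $510,966.30 × 48.1% + 3,541 × $0.46 = $247,403.65.
Line 3 (27.08, Fenar, 3,001 units, $597,138.98):
Base rate for 27.08 is $1.31/unit.
Additional duty on 27.08 from Fenar: +15.9% ad valorem. Applied ad valorem rate = 15.9%.
Duty = $597,138.98 × 15.9% + 3,001 × $1.31 = $98,876.41.
Total = $2,860.76 + $247,403.65 + $98,876.41 = $349,140.82.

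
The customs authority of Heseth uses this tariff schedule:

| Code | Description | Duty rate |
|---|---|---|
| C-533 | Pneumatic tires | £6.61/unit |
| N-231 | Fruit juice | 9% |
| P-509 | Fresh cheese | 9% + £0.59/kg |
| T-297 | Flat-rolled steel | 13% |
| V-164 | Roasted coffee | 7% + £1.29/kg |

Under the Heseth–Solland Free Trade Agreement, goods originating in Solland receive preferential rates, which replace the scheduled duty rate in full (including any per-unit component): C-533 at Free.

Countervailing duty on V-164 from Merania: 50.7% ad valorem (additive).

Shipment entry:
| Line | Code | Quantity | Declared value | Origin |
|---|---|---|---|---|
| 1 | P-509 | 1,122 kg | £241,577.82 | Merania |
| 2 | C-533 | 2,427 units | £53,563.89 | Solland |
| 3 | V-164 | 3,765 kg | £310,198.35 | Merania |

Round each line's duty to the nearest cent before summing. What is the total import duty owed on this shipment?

Line 1 (P-509, Merania, 1,122 kg, £241,577.82):
Base rate for P-509 is 9% + £0.59/kg.
Duty = £241,577.82 × 9% + 1,122 × £0.59 = £22,403.98.
Line 2 (C-533, Solland, 2,427 units, £53,563.89):
Base rate for C-533 is £6.61/unit.
Origin Solland qualifies under the Heseth–Solland agreement and C-533 is covered: preferential rate Free applies instead.
Duty = £53,563.89 × 0% = £0.00.
Line 3 (V-164, Merania, 3,765 kg, £310,198.35):
Base rate for V-164 is 7% + £1.29/kg.
Additional duty on V-164 from Merania: +50.7%. Applied ad valorem rate: 7% + 50.7% = 57.7%.
Duty = £310,198.35 × 57.7% + 3,765 × £1.29 = £183,841.30.
Total = £22,403.98 + £0.00 + £183,841.30 = £206,245.28.

£206,245.28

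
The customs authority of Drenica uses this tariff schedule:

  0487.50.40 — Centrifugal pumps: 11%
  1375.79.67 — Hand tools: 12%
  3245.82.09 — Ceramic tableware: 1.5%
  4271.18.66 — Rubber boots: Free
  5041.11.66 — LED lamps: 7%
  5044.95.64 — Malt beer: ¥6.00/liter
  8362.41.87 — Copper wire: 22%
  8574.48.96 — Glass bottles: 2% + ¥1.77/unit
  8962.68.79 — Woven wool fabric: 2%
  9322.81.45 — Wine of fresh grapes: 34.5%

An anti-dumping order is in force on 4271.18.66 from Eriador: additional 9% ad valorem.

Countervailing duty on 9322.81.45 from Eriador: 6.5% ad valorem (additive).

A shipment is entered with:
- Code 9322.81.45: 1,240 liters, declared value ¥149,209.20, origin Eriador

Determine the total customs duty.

Line 1 (9322.81.45, Eriador, 1,240 liters, ¥149,209.20):
Base rate for 9322.81.45 is 34.5%.
Additional duty on 9322.81.45 from Eriador: +6.5%. Applied ad valorem rate: 34.5% + 6.5% = 41%.
Duty = ¥149,209.20 × 41% = ¥61,175.77.

¥61,175.77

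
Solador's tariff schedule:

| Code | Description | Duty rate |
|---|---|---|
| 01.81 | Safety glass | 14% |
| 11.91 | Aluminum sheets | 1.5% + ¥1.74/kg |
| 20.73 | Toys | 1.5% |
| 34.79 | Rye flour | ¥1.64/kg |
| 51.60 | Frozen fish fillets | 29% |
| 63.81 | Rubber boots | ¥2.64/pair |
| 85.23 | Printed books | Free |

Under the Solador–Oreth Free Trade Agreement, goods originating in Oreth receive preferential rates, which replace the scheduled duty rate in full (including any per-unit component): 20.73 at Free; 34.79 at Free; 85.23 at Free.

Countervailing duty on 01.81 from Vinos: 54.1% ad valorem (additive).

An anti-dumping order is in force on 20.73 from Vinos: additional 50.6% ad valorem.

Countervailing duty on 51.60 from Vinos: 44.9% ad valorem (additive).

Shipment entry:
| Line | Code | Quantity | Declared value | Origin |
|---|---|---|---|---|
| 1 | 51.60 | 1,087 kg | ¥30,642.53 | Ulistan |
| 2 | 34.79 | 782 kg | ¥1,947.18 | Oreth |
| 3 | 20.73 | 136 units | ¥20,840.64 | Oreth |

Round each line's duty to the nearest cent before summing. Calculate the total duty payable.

¥8,886.33

Line 1 (51.60, Ulistan, 1,087 kg, ¥30,642.53):
Base rate for 51.60 is 29%.
The additional-duty order on 51.60 targets Vinos, not Ulistan; it does not apply.
Duty = ¥30,642.53 × 29% = ¥8,886.33.
Line 2 (34.79, Oreth, 782 kg, ¥1,947.18):
Base rate for 34.79 is ¥1.64/kg.
Origin Oreth qualifies under the Solador–Oreth agreement and 34.79 is covered: preferential rate Free applies instead.
Duty = ¥1,947.18 × 0% = ¥0.00.
Line 3 (20.73, Oreth, 136 units, ¥20,840.64):
Base rate for 20.73 is 1.5%.
Origin Oreth qualifies under the Solador–Oreth agreement and 20.73 is covered: preferential rate Free applies instead.
The additional-duty order on 20.73 targets Vinos, not Oreth; it does not apply.
Duty = ¥20,840.64 × 0% = ¥0.00.
Total = ¥8,886.33 + ¥0.00 + ¥0.00 = ¥8,886.33.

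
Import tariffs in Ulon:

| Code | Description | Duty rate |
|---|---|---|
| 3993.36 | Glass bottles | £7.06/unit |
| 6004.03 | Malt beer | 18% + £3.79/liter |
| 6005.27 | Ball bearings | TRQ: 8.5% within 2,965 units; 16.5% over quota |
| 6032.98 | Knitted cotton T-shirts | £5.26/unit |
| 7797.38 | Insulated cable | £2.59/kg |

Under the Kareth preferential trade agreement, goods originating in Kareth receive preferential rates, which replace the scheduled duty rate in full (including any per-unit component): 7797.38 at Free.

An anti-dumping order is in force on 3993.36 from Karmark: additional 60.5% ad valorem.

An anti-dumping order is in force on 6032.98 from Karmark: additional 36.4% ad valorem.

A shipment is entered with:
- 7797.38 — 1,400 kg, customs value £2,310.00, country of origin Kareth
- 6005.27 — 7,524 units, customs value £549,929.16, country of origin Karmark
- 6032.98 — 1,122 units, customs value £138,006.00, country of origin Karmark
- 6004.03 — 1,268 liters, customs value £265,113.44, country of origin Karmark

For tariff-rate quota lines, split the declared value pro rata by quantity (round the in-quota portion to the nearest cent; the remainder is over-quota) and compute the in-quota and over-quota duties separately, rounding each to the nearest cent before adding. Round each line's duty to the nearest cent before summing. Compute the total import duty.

Line 1 (7797.38, Kareth, 1,400 kg, £2,310.00):
Base rate for 7797.38 is £2.59/kg.
Origin Kareth qualifies under the Ulon–Kareth agreement and 7797.38 is covered: preferential rate Free applies instead.
Duty = £2,310.00 × 0% = £0.00.
Line 2 (6005.27, Karmark, 7,524 units, £549,929.16):
Code 6005.27 is under a tariff-rate quota (threshold 2,965 units). In-quota: 2,965 units at 8.5%; over-quota: 4,559 units at 16.5%.
Pro-rata value split: in-quota = £549,929.16 × 2,965/7,524 = £216,711.85; over-quota = £549,929.16 − £216,711.85 = £333,217.31.
In-quota duty = £216,711.85 × 8.5% = £18,420.51. Over-quota duty = £333,217.31 × 16.5% = £54,980.86.
Line duty = £18,420.51 + £54,980.86 = £73,401.37.
Line 3 (6032.98, Karmark, 1,122 units, £138,006.00):
Base rate for 6032.98 is £5.26/unit.
Additional duty on 6032.98 from Karmark: +36.4% ad valorem. Applied ad valorem rate = 36.4%.
Duty = £138,006.00 × 36.4% + 1,122 × £5.26 = £56,135.90.
Line 4 (6004.03, Karmark, 1,268 liters, £265,113.44):
Base rate for 6004.03 is 18% + £3.79/liter.
Duty = £265,113.44 × 18% + 1,268 × £3.79 = £52,526.14.
Total = £0.00 + £73,401.37 + £56,135.90 + £52,526.14 = £182,063.41.

£182,063.41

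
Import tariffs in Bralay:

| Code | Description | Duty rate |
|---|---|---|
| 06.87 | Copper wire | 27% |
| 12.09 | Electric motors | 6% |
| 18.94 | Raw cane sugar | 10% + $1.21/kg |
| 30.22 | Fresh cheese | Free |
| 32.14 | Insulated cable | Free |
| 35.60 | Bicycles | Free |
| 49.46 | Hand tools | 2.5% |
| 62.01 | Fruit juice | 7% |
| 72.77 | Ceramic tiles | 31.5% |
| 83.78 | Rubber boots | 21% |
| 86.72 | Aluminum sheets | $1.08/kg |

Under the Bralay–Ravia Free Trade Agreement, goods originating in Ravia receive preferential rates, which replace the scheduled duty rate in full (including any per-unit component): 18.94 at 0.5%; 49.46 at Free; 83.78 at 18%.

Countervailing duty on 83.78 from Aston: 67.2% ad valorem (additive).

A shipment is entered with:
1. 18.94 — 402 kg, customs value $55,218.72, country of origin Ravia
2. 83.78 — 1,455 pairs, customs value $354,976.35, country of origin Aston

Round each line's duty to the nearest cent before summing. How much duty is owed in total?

Line 1 (18.94, Ravia, 402 kg, $55,218.72):
Base rate for 18.94 is 10% + $1.21/kg.
Origin Ravia qualifies under the Bralay–Ravia agreement and 18.94 is covered: preferential rate 0.5% applies instead.
Duty = $55,218.72 × 0.5% = $276.09.
Line 2 (83.78, Aston, 1,455 pairs, $354,976.35):
Base rate for 83.78 is 21%.
83.78 has an FTA preferential rate, but origin Aston is not Ravia; base rate stands.
Additional duty on 83.78 from Aston: +67.2%. Applied ad valorem rate: 21% + 67.2% = 88.2%.
Duty = $354,976.35 × 88.2% = $313,089.14.
Total = $276.09 + $313,089.14 = $313,365.23.

$313,365.23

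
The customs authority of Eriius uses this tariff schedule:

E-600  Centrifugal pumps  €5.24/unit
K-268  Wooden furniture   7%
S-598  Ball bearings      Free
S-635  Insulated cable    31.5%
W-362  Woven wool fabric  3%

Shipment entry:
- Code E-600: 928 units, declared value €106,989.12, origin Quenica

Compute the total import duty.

Line 1 (E-600, Quenica, 928 units, €106,989.12):
Base rate for E-600 is €5.24/unit.
Duty = 928 × €5.24 = €4,862.72.

€4,862.72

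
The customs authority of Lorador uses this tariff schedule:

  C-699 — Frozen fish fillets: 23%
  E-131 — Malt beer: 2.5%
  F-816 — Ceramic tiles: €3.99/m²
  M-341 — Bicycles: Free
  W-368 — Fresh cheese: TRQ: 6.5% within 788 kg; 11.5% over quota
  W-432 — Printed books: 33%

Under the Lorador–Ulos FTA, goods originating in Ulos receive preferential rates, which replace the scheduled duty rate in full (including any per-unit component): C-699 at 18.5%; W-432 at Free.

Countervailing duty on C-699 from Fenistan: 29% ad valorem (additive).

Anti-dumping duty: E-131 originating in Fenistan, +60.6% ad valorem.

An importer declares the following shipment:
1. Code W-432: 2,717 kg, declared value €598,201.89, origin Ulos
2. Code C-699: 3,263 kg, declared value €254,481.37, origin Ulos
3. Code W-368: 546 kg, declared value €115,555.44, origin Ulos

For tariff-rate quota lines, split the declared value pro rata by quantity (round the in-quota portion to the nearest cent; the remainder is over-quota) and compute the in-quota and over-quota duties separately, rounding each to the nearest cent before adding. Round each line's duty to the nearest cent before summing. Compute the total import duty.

€54,590.15

Line 1 (W-432, Ulos, 2,717 kg, €598,201.89):
Base rate for W-432 is 33%.
Origin Ulos qualifies under the Lorador–Ulos agreement and W-432 is covered: preferential rate Free applies instead.
Duty = €598,201.89 × 0% = €0.00.
Line 2 (C-699, Ulos, 3,263 kg, €254,481.37):
Base rate for C-699 is 23%.
Origin Ulos qualifies under the Lorador–Ulos agreement and C-699 is covered: preferential rate 18.5% applies instead.
The additional-duty order on C-699 targets Fenistan, not Ulos; it does not apply.
Duty = €254,481.37 × 18.5% = €47,079.05.
Line 3 (W-368, Ulos, 546 kg, €115,555.44):
Code W-368 is under a tariff-rate quota (threshold 788 kg). Quantity 546 kg is within the quota, so the in-quota rate 6.5% applies to the full value.
Duty = €115,555.44 × 6.5% = €7,511.10.
Total = €0.00 + €47,079.05 + €7,511.10 = €54,590.15.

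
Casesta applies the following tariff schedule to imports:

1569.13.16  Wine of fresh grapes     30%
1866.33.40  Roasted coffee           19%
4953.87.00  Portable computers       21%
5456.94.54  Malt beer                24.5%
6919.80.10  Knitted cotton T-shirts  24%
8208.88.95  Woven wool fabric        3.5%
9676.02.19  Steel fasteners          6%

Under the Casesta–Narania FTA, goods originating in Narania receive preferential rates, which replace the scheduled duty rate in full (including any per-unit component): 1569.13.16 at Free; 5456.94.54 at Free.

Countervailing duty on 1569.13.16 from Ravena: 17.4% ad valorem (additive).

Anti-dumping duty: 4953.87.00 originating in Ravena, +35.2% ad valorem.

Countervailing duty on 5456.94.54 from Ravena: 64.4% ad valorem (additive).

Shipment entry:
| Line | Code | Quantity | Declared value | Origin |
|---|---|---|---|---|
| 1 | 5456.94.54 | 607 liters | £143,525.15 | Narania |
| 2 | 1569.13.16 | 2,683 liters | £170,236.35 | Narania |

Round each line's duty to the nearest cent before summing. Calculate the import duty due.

£0.00

Line 1 (5456.94.54, Narania, 607 liters, £143,525.15):
Base rate for 5456.94.54 is 24.5%.
Origin Narania qualifies under the Casesta–Narania agreement and 5456.94.54 is covered: preferential rate Free applies instead.
The additional-duty order on 5456.94.54 targets Ravena, not Narania; it does not apply.
Duty = £143,525.15 × 0% = £0.00.
Line 2 (1569.13.16, Narania, 2,683 liters, £170,236.35):
Base rate for 1569.13.16 is 30%.
Origin Narania qualifies under the Casesta–Narania agreement and 1569.13.16 is covered: preferential rate Free applies instead.
The additional-duty order on 1569.13.16 targets Ravena, not Narania; it does not apply.
Duty = £170,236.35 × 0% = £0.00.
Total = £0.00 + £0.00 = £0.00.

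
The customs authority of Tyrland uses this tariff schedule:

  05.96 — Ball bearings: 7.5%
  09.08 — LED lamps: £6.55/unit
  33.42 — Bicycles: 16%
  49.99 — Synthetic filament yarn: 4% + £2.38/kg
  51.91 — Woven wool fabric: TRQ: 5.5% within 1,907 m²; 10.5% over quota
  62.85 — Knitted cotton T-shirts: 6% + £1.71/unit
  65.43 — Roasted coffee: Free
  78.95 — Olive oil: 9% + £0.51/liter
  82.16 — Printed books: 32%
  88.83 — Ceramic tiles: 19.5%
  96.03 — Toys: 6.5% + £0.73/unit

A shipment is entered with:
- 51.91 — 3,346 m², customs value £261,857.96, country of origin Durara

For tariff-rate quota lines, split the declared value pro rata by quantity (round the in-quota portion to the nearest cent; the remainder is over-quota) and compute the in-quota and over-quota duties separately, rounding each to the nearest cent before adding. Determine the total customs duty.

£20,032.99

Line 1 (51.91, Durara, 3,346 m², £261,857.96):
Code 51.91 is under a tariff-rate quota (threshold 1,907 m²). In-quota: 1,907 m² at 5.5%; over-quota: 1,439 m² at 10.5%.
Pro-rata value split: in-quota = £261,857.96 × 1,907/3,346 = £149,241.82; over-quota = £261,857.96 − £149,241.82 = £112,616.14.
In-quota duty = £149,241.82 × 5.5% = £8,208.30. Over-quota duty = £112,616.14 × 10.5% = £11,824.69.
Line duty = £8,208.30 + £11,824.69 = £20,032.99.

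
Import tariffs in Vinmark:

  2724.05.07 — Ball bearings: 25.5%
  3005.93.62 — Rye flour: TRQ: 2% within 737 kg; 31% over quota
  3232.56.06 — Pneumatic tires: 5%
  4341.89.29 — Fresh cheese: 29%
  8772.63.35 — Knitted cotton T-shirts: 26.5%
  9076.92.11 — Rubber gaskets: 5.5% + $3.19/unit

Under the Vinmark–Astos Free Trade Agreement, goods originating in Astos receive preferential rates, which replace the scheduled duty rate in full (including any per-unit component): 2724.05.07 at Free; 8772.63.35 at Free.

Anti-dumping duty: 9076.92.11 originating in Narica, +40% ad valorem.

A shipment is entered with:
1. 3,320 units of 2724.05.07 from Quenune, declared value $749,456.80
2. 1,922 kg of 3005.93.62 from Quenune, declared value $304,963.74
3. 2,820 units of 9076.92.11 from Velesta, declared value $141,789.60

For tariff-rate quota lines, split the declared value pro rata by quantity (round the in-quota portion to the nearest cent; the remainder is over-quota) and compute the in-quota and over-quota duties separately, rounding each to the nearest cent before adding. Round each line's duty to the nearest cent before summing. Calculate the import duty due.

Line 1 (2724.05.07, Quenune, 3,320 units, $749,456.80):
Base rate for 2724.05.07 is 25.5%.
2724.05.07 has an FTA preferential rate, but origin Quenune is not Astos; base rate stands.
Duty = $749,456.80 × 25.5% = $191,111.48.
Line 2 (3005.93.62, Quenune, 1,922 kg, $304,963.74):
Code 3005.93.62 is under a tariff-rate quota (threshold 737 kg). In-quota: 737 kg at 2%; over-quota: 1,185 kg at 31%.
Pro-rata value split: in-quota = $304,963.74 × 737/1,922 = $116,939.79; over-quota = $304,963.74 − $116,939.79 = $188,023.95.
In-quota duty = $116,939.79 × 2% = $2,338.80. Over-quota duty = $188,023.95 × 31% = $58,287.42.
Line duty = $2,338.80 + $58,287.42 = $60,626.22.
Line 3 (9076.92.11, Velesta, 2,820 units, $141,789.60):
Base rate for 9076.92.11 is 5.5% + $3.19/unit.
The additional-duty order on 9076.92.11 targets Narica, not Velesta; it does not apply.
Duty = $141,789.60 × 5.5% + 2,820 × $3.19 = $16,794.23.
Total = $191,111.48 + $60,626.22 + $16,794.23 = $268,531.93.

$268,531.93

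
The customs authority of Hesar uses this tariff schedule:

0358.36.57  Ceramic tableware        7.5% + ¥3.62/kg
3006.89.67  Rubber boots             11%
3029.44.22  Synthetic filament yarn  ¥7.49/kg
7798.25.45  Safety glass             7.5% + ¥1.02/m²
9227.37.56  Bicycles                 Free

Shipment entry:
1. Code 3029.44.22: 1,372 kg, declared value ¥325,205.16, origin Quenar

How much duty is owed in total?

Line 1 (3029.44.22, Quenar, 1,372 kg, ¥325,205.16):
Base rate for 3029.44.22 is ¥7.49/kg.
Duty = 1,372 × ¥7.49 = ¥10,276.28.

¥10,276.28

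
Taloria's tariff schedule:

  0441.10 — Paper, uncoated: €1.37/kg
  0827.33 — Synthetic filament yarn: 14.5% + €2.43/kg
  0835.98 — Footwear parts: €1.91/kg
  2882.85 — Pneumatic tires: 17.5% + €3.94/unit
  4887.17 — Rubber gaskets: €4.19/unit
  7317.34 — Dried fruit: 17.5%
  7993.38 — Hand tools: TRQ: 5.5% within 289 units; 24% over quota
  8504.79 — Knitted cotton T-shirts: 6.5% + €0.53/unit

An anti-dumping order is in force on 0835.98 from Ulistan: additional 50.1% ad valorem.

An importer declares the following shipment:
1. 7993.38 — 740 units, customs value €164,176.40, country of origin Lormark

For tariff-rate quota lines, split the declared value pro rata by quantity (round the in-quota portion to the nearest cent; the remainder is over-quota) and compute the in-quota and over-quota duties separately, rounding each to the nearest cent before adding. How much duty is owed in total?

Line 1 (7993.38, Lormark, 740 units, €164,176.40):
Code 7993.38 is under a tariff-rate quota (threshold 289 units). In-quota: 289 units at 5.5%; over-quota: 451 units at 24%.
Pro-rata value split: in-quota = €164,176.40 × 289/740 = €64,117.54; over-quota = €164,176.40 − €64,117.54 = €100,058.86.
In-quota duty = €64,117.54 × 5.5% = €3,526.46. Over-quota duty = €100,058.86 × 24% = €24,014.13.
Line duty = €3,526.46 + €24,014.13 = €27,540.59.

€27,540.59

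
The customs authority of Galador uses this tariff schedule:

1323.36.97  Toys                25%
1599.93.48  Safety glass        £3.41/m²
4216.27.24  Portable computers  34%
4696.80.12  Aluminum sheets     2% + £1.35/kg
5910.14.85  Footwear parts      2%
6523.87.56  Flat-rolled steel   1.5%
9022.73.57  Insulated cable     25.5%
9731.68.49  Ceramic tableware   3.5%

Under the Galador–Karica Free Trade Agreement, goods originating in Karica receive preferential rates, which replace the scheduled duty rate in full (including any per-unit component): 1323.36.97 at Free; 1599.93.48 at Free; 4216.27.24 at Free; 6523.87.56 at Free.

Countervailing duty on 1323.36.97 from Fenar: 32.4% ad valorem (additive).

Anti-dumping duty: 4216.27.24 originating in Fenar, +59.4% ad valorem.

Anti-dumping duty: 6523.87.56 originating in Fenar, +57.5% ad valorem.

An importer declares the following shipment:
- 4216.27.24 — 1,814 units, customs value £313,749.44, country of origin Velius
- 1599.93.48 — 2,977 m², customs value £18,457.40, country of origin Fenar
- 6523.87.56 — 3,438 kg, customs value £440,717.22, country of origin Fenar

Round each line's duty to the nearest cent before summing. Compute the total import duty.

£376,849.54

Line 1 (4216.27.24, Velius, 1,814 units, £313,749.44):
Base rate for 4216.27.24 is 34%.
4216.27.24 has an FTA preferential rate, but origin Velius is not Karica; base rate stands.
The additional-duty order on 4216.27.24 targets Fenar, not Velius; it does not apply.
Duty = £313,749.44 × 34% = £106,674.81.
Line 2 (1599.93.48, Fenar, 2,977 m², £18,457.40):
Base rate for 1599.93.48 is £3.41/m².
1599.93.48 has an FTA preferential rate, but origin Fenar is not Karica; base rate stands.
Duty = 2,977 × £3.41 = £10,151.57.
Line 3 (6523.87.56, Fenar, 3,438 kg, £440,717.22):
Base rate for 6523.87.56 is 1.5%.
6523.87.56 has an FTA preferential rate, but origin Fenar is not Karica; base rate stands.
Additional duty on 6523.87.56 from Fenar: +57.5%. Applied ad valorem rate: 1.5% + 57.5% = 59%.
Duty = £440,717.22 × 59% = £260,023.16.
Total = £106,674.81 + £10,151.57 + £260,023.16 = £376,849.54.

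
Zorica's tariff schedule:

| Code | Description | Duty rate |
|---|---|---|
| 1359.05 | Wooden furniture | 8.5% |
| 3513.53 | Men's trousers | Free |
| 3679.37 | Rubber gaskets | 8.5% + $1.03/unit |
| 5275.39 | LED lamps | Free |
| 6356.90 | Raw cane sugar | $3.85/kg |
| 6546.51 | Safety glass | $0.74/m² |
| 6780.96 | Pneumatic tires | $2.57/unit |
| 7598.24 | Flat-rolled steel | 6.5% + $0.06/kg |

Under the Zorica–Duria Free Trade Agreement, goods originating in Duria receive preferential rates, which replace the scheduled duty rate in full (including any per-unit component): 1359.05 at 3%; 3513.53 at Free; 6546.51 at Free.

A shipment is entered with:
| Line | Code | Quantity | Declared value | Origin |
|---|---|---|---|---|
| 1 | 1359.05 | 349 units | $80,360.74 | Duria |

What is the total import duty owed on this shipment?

Line 1 (1359.05, Duria, 349 units, $80,360.74):
Base rate for 1359.05 is 8.5%.
Origin Duria qualifies under the Zorica–Duria agreement and 1359.05 is covered: preferential rate 3% applies instead.
Duty = $80,360.74 × 3% = $2,410.82.

$2,410.82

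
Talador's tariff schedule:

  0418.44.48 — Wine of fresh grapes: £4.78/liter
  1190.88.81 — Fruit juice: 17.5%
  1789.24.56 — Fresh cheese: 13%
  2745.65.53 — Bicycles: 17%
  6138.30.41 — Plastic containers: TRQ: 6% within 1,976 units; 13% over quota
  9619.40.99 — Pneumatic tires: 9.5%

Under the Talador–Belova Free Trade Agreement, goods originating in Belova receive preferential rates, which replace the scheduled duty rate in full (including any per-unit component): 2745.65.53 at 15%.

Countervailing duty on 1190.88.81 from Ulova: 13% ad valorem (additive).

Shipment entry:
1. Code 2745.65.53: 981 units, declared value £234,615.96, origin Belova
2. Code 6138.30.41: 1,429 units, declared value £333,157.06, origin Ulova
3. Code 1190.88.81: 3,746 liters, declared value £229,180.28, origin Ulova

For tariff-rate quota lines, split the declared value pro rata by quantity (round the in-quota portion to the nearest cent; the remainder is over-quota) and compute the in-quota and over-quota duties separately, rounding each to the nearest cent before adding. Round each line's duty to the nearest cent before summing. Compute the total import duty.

£125,081.80

Line 1 (2745.65.53, Belova, 981 units, £234,615.96):
Base rate for 2745.65.53 is 17%.
Origin Belova qualifies under the Talador–Belova agreement and 2745.65.53 is covered: preferential rate 15% applies instead.
Duty = £234,615.96 × 15% = £35,192.39.
Line 2 (6138.30.41, Ulova, 1,429 units, £333,157.06):
Code 6138.30.41 is under a tariff-rate quota (threshold 1,976 units). Quantity 1,429 units is within the quota, so the in-quota rate 6% applies to the full value.
Duty = £333,157.06 × 6% = £19,989.42.
Line 3 (1190.88.81, Ulova, 3,746 liters, £229,180.28):
Base rate for 1190.88.81 is 17.5%.
Additional duty on 1190.88.81 from Ulova: +13%. Applied ad valorem rate: 17.5% + 13% = 30.5%.
Duty = £229,180.28 × 30.5% = £69,899.99.
Total = £35,192.39 + £19,989.42 + £69,899.99 = £125,081.80.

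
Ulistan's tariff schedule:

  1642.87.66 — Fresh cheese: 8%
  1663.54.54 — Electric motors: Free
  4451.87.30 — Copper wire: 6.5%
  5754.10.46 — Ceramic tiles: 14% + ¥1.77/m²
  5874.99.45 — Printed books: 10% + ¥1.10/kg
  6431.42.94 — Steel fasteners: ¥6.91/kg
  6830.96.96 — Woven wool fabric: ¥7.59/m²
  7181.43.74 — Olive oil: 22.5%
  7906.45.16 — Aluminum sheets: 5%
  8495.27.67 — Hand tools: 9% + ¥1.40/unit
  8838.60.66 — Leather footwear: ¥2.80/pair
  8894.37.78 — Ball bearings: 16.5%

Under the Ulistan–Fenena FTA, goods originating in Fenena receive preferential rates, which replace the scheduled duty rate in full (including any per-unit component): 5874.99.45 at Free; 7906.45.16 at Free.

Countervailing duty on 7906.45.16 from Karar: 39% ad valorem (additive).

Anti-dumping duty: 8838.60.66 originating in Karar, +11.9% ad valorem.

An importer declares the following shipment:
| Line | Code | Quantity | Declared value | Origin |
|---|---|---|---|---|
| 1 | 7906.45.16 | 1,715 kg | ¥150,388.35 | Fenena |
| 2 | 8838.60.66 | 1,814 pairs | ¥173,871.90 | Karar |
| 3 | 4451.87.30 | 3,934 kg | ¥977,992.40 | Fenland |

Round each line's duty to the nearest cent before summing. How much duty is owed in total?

¥89,339.47

Line 1 (7906.45.16, Fenena, 1,715 kg, ¥150,388.35):
Base rate for 7906.45.16 is 5%.
Origin Fenena qualifies under the Ulistan–Fenena agreement and 7906.45.16 is covered: preferential rate Free applies instead.
The additional-duty order on 7906.45.16 targets Karar, not Fenena; it does not apply.
Duty = ¥150,388.35 × 0% = ¥0.00.
Line 2 (8838.60.66, Karar, 1,814 pairs, ¥173,871.90):
Base rate for 8838.60.66 is ¥2.80/pair.
Additional duty on 8838.60.66 from Karar: +11.9% ad valorem. Applied ad valorem rate = 11.9%.
Duty = ¥173,871.90 × 11.9% + 1,814 × ¥2.80 = ¥25,769.96.
Line 3 (4451.87.30, Fenland, 3,934 kg, ¥977,992.40):
Base rate for 4451.87.30 is 6.5%.
Duty = ¥977,992.40 × 6.5% = ¥63,569.51.
Total = ¥0.00 + ¥25,769.96 + ¥63,569.51 = ¥89,339.47.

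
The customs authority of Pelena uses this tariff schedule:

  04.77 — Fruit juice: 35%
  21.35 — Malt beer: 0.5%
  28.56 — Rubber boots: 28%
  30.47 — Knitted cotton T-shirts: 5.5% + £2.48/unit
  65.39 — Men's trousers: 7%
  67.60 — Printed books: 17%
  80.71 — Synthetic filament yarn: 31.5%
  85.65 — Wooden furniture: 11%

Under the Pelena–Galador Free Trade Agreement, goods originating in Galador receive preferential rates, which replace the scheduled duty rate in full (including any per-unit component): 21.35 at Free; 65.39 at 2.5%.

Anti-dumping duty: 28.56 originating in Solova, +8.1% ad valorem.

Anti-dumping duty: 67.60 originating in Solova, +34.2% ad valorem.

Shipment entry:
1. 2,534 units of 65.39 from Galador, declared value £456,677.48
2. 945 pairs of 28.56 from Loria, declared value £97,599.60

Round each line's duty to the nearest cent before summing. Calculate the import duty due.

£38,744.83

Line 1 (65.39, Galador, 2,534 units, £456,677.48):
Base rate for 65.39 is 7%.
Origin Galador qualifies under the Pelena–Galador agreement and 65.39 is covered: preferential rate 2.5% applies instead.
Duty = £456,677.48 × 2.5% = £11,416.94.
Line 2 (28.56, Loria, 945 pairs, £97,599.60):
Base rate for 28.56 is 28%.
The additional-duty order on 28.56 targets Solova, not Loria; it does not apply.
Duty = £97,599.60 × 28% = £27,327.89.
Total = £11,416.94 + £27,327.89 = £38,744.83.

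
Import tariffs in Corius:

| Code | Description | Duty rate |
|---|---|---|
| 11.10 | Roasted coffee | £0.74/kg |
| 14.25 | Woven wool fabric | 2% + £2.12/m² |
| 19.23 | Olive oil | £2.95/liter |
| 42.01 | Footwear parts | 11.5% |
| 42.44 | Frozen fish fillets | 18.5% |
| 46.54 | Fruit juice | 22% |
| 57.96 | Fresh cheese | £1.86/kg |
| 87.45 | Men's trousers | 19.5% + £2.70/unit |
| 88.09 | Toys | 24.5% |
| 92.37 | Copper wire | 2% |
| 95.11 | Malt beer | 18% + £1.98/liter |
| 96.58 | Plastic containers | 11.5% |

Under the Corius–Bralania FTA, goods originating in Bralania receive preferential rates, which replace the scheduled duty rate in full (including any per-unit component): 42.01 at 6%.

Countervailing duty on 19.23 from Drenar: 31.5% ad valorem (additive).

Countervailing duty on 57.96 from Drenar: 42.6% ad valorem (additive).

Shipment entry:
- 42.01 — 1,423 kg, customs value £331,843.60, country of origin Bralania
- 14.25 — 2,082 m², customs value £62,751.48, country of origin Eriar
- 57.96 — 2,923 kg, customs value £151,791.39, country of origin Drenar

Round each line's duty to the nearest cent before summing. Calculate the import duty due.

£95,679.40

Line 1 (42.01, Bralania, 1,423 kg, £331,843.60):
Base rate for 42.01 is 11.5%.
Origin Bralania qualifies under the Corius–Bralania agreement and 42.01 is covered: preferential rate 6% applies instead.
Duty = £331,843.60 × 6% = £19,910.62.
Line 2 (14.25, Eriar, 2,082 m², £62,751.48):
Base rate for 14.25 is 2% + £2.12/m².
Duty = £62,751.48 × 2% + 2,082 × £2.12 = £5,668.87.
Line 3 (57.96, Drenar, 2,923 kg, £151,791.39):
Base rate for 57.96 is £1.86/kg.
Additional duty on 57.96 from Drenar: +42.6% ad valorem. Applied ad valorem rate = 42.6%.
Duty = £151,791.39 × 42.6% + 2,923 × £1.86 = £70,099.91.
Total = £19,910.62 + £5,668.87 + £70,099.91 = £95,679.40.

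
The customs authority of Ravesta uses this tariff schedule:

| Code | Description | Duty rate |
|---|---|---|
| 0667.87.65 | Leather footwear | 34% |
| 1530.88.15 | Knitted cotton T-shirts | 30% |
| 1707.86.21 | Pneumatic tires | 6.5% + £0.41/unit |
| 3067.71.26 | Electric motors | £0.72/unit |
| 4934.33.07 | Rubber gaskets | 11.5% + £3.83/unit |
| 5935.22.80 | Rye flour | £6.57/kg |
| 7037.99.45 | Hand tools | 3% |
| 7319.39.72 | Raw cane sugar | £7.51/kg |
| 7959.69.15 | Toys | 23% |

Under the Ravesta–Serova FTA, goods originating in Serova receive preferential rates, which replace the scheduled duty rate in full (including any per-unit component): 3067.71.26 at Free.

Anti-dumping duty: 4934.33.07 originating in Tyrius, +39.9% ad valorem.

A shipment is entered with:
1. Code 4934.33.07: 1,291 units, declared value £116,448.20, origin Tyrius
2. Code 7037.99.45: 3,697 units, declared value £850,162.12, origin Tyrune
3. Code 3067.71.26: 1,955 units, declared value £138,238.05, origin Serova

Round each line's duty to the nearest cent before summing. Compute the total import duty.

£90,303.76

Line 1 (4934.33.07, Tyrius, 1,291 units, £116,448.20):
Base rate for 4934.33.07 is 11.5% + £3.83/unit.
Additional duty on 4934.33.07 from Tyrius: +39.9%. Applied ad valorem rate: 11.5% + 39.9% = 51.4%.
Duty = £116,448.20 × 51.4% + 1,291 × £3.83 = £64,798.90.
Line 2 (7037.99.45, Tyrune, 3,697 units, £850,162.12):
Base rate for 7037.99.45 is 3%.
Duty = £850,162.12 × 3% = £25,504.86.
Line 3 (3067.71.26, Serova, 1,955 units, £138,238.05):
Base rate for 3067.71.26 is £0.72/unit.
Origin Serova qualifies under the Ravesta–Serova agreement and 3067.71.26 is covered: preferential rate Free applies instead.
Duty = £138,238.05 × 0% = £0.00.
Total = £64,798.90 + £25,504.86 + £0.00 = £90,303.76.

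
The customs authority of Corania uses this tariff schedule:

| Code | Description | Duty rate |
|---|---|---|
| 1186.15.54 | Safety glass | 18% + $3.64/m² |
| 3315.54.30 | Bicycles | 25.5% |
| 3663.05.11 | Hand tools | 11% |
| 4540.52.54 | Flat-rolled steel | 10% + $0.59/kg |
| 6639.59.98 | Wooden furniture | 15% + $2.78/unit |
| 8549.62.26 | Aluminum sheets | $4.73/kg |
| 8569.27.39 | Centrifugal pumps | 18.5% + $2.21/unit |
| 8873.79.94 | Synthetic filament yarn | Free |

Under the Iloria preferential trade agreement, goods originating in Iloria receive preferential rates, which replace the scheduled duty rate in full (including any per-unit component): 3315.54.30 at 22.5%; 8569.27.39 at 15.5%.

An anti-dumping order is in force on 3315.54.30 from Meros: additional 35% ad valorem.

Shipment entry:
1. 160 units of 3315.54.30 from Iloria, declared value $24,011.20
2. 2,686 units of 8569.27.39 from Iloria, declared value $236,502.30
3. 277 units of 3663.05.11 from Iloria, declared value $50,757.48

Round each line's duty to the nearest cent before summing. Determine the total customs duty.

Line 1 (3315.54.30, Iloria, 160 units, $24,011.20):
Base rate for 3315.54.30 is 25.5%.
Origin Iloria qualifies under the Corania–Iloria agreement and 3315.54.30 is covered: preferential rate 22.5% applies instead.
The additional-duty order on 3315.54.30 targets Meros, not Iloria; it does not apply.
Duty = $24,011.20 × 22.5% = $5,402.52.
Line 2 (8569.27.39, Iloria, 2,686 units, $236,502.30):
Base rate for 8569.27.39 is 18.5% + $2.21/unit.
Origin Iloria qualifies under the Corania–Iloria agreement and 8569.27.39 is covered: preferential rate 15.5% applies instead.
Duty = $236,502.30 × 15.5% = $36,657.86.
Line 3 (3663.05.11, Iloria, 277 units, $50,757.48):
Base rate for 3663.05.11 is 11%.
Origin Iloria is the FTA partner but 3663.05.11 is not on the preference list; base rate stands.
Duty = $50,757.48 × 11% = $5,583.32.
Total = $5,402.52 + $36,657.86 + $5,583.32 = $47,643.70.

$47,643.70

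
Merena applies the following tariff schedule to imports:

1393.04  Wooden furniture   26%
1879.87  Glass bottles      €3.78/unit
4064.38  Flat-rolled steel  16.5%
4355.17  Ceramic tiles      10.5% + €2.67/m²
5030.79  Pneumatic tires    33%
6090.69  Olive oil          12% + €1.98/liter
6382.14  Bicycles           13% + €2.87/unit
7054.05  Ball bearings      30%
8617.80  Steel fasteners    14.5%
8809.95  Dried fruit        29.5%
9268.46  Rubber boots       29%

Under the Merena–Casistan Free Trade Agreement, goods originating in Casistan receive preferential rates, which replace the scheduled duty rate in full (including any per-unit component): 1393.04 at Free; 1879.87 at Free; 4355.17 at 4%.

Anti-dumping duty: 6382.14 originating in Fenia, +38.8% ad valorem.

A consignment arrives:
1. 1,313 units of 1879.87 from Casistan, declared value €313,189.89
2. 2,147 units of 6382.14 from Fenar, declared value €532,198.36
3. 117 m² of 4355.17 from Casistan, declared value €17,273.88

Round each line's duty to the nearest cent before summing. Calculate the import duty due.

Line 1 (1879.87, Casistan, 1,313 units, €313,189.89):
Base rate for 1879.87 is €3.78/unit.
Origin Casistan qualifies under the Merena–Casistan agreement and 1879.87 is covered: preferential rate Free applies instead.
Duty = €313,189.89 × 0% = €0.00.
Line 2 (6382.14, Fenar, 2,147 units, €532,198.36):
Base rate for 6382.14 is 13% + €2.87/unit.
The additional-duty order on 6382.14 targets Fenia, not Fenar; it does not apply.
Duty = €532,198.36 × 13% + 2,147 × €2.87 = €75,347.68.
Line 3 (4355.17, Casistan, 117 m², €17,273.88):
Base rate for 4355.17 is 10.5% + €2.67/m².
Origin Casistan qualifies under the Merena–Casistan agreement and 4355.17 is covered: preferential rate 4% applies instead.
Duty = €17,273.88 × 4% = €690.96.
Total = €0.00 + €75,347.68 + €690.96 = €76,038.64.

€76,038.64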